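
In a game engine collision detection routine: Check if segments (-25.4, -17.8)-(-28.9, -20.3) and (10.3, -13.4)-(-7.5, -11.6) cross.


Cross products: d1=142.58, d2=193.38, d3=73.85, d4=23.05
d1*d2 < 0 and d3*d4 < 0? no

No, they don't intersect


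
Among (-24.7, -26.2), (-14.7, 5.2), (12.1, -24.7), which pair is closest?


d(P0,P1) = 32.9539, d(P0,P2) = 36.8306, d(P1,P2) = 40.1528
Closest: P0 and P1

Closest pair: (-24.7, -26.2) and (-14.7, 5.2), distance = 32.9539


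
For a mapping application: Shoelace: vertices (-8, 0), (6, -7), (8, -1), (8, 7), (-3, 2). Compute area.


Shoelace sum: ((-8)*(-7) - 6*0) + (6*(-1) - 8*(-7)) + (8*7 - 8*(-1)) + (8*2 - (-3)*7) + ((-3)*0 - (-8)*2)
= 223
Area = |223|/2 = 111.5

111.5


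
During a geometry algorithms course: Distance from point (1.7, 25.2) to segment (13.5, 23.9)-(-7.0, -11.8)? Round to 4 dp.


Project P onto AB: t = 0.1154 (clamped to [0,1])
Closest point on segment: (11.1353, 19.782)
Distance: 10.8803

10.8803


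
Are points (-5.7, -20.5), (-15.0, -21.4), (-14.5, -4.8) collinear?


Cross product: ((-15)-(-5.7))*((-4.8)-(-20.5)) - ((-21.4)-(-20.5))*((-14.5)-(-5.7))
= -153.93

No, not collinear


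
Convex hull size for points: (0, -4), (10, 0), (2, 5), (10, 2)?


Convex hull vertices (CCW): (0, -4), (10, 0), (10, 2), (2, 5)
Count = 4

4


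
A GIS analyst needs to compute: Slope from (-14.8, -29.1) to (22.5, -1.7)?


slope = (y2-y1)/(x2-x1) = ((-1.7)-(-29.1))/(22.5-(-14.8)) = 27.4/37.3 = 0.7346

0.7346


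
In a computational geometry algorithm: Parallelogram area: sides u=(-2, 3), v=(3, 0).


|u x v| = |(-2)*0 - 3*3|
= |0 - 9| = 9

9


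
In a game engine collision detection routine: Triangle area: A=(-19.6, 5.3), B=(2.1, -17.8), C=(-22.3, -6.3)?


Area = |x_A(y_B-y_C) + x_B(y_C-y_A) + x_C(y_A-y_B)|/2
= |225.4 + (-24.36) + (-515.13)|/2
= 314.09/2 = 157.045

157.045


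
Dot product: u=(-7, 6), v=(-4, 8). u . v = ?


u . v = u_x*v_x + u_y*v_y = (-7)*(-4) + 6*8
= 28 + 48 = 76

76


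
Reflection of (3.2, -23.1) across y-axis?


Reflection over y-axis: (x,y) -> (-x,y)
(3.2, -23.1) -> (-3.2, -23.1)

(-3.2, -23.1)


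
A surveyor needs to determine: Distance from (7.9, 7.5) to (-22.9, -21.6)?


dx=-30.8, dy=-29.1
d^2 = (-30.8)^2 + (-29.1)^2 = 1795.45
d = sqrt(1795.45) = 42.3728

42.3728


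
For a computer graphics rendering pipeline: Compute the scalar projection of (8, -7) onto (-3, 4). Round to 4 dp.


u.v = -52, |v| = sqrt(25) = 5
Scalar projection = u.v / |v| = -52 / sqrt(25) = -10.4

-10.4


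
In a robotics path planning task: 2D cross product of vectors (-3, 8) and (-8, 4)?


u x v = u_x*v_y - u_y*v_x = (-3)*4 - 8*(-8)
= (-12) - (-64) = 52

52


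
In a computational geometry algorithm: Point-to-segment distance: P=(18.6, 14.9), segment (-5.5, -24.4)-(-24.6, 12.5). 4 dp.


Project P onto AB: t = 0.5734 (clamped to [0,1])
Closest point on segment: (-16.4512, -3.243)
Distance: 39.4684

39.4684


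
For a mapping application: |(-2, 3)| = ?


|u| = sqrt((-2)^2 + 3^2) = sqrt(13) = 3.6056

3.6056


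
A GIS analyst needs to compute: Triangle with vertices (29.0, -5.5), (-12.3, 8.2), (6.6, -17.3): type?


Side lengths squared: AB^2=1893.38, BC^2=1007.46, CA^2=641
Sorted: [641, 1007.46, 1893.38]
By sides: Scalene, By angles: Obtuse

Scalene, Obtuse


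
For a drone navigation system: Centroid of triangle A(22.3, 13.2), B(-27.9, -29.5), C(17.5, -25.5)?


Centroid = ((x_A+x_B+x_C)/3, (y_A+y_B+y_C)/3)
= ((22.3+(-27.9)+17.5)/3, (13.2+(-29.5)+(-25.5))/3)
= (3.9667, -13.9333)

(3.9667, -13.9333)


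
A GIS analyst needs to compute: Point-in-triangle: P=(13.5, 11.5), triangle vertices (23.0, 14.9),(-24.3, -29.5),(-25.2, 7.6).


Cross products: AB x AP = -260.98, BC x BP = -1439.28, CA x CP = -94.53
All same sign? yes

Yes, inside


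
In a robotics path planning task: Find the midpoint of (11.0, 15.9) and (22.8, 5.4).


M = ((11+22.8)/2, (15.9+5.4)/2)
= (16.9, 10.65)

(16.9, 10.65)


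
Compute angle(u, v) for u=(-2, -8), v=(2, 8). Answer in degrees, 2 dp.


u.v = -68, |u| = sqrt(68) = 8.2462, |v| = sqrt(68) = 8.2462
cos(theta) = u.v/(|u||v|) = -68/sqrt(4624) = -1
theta = acos(-1) = 180 degrees

180 degrees


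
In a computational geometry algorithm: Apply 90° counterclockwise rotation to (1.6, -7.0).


90° CCW: (x,y) -> (-y, x)
(1.6,-7) -> (7, 1.6)

(7, 1.6)


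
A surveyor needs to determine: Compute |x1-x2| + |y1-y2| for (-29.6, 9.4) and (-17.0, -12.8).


|(-29.6)-(-17)| + |9.4-(-12.8)| = 12.6 + 22.2 = 34.8

34.8


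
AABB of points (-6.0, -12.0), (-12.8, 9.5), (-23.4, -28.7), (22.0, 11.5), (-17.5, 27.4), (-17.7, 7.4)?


x range: [-23.4, 22]
y range: [-28.7, 27.4]
Bounding box: (-23.4,-28.7) to (22,27.4)

(-23.4,-28.7) to (22,27.4)


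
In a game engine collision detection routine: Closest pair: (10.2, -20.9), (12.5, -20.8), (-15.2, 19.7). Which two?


d(P0,P1) = 2.3022, d(P0,P2) = 47.8907, d(P1,P2) = 49.0667
Closest: P0 and P1

Closest pair: (10.2, -20.9) and (12.5, -20.8), distance = 2.3022


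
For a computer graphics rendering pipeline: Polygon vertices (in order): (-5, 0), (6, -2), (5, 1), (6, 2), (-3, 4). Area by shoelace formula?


Shoelace sum: ((-5)*(-2) - 6*0) + (6*1 - 5*(-2)) + (5*2 - 6*1) + (6*4 - (-3)*2) + ((-3)*0 - (-5)*4)
= 80
Area = |80|/2 = 40

40


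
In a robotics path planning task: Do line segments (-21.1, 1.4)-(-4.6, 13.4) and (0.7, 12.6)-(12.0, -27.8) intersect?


Cross products: d1=-1007.28, d2=-205.08, d3=-76.8, d4=-879
d1*d2 < 0 and d3*d4 < 0? no

No, they don't intersect


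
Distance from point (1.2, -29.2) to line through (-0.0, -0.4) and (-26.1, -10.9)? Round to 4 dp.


|cross product| = 764.28
|line direction| = sqrt(791.46) = 28.1329
Distance = 764.28/sqrt(791.46) = 27.1668

27.1668


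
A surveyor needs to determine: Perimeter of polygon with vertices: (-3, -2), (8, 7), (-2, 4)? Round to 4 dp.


Sides: (-3, -2)->(8, 7): sqrt(202) = 14.21267, (8, 7)->(-2, 4): sqrt(109) = 10.440307, (-2, 4)->(-3, -2): sqrt(37) = 6.082763
Sum = 30.73574
Perimeter = 30.7357

30.7357


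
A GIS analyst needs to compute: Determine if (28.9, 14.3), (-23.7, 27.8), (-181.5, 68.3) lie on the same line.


Cross product: ((-23.7)-28.9)*(68.3-14.3) - (27.8-14.3)*((-181.5)-28.9)
= 0

Yes, collinear


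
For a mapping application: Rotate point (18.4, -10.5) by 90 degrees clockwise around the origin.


90° CW: (x,y) -> (y, -x)
(18.4,-10.5) -> (-10.5, -18.4)

(-10.5, -18.4)


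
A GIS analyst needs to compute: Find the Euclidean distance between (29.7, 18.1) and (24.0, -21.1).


dx=-5.7, dy=-39.2
d^2 = (-5.7)^2 + (-39.2)^2 = 1569.13
d = sqrt(1569.13) = 39.6122

39.6122


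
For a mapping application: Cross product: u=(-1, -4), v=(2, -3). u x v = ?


u x v = u_x*v_y - u_y*v_x = (-1)*(-3) - (-4)*2
= 3 - (-8) = 11

11


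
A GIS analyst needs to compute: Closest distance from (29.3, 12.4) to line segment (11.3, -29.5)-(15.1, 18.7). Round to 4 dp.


Project P onto AB: t = 0.8932 (clamped to [0,1])
Closest point on segment: (14.6941, 13.5515)
Distance: 14.6512

14.6512


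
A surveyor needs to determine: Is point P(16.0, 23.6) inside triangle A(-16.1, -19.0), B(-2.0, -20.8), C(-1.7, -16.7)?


Cross products: AB x AP = 658.44, BC x BP = -60.48, CA x CP = -539.61
All same sign? no

No, outside


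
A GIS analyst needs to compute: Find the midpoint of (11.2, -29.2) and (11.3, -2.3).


M = ((11.2+11.3)/2, ((-29.2)+(-2.3))/2)
= (11.25, -15.75)

(11.25, -15.75)


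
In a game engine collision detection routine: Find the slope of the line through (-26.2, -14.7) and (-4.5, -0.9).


slope = (y2-y1)/(x2-x1) = ((-0.9)-(-14.7))/((-4.5)-(-26.2)) = 13.8/21.7 = 0.6359

0.6359


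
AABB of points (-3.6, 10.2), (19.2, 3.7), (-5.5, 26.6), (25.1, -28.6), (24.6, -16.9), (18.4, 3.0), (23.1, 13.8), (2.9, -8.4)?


x range: [-5.5, 25.1]
y range: [-28.6, 26.6]
Bounding box: (-5.5,-28.6) to (25.1,26.6)

(-5.5,-28.6) to (25.1,26.6)


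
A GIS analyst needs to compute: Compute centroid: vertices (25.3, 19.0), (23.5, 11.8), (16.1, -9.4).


Centroid = ((x_A+x_B+x_C)/3, (y_A+y_B+y_C)/3)
= ((25.3+23.5+16.1)/3, (19+11.8+(-9.4))/3)
= (21.6333, 7.1333)

(21.6333, 7.1333)


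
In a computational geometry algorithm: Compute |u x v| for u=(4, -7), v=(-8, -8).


|u x v| = |4*(-8) - (-7)*(-8)|
= |(-32) - 56| = 88

88


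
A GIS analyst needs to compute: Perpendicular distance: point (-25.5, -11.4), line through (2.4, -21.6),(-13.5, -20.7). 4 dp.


|cross product| = 137.07
|line direction| = sqrt(253.62) = 15.9255
Distance = 137.07/sqrt(253.62) = 8.607

8.607


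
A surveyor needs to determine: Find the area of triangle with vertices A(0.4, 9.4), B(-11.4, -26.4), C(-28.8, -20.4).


Area = |x_A(y_B-y_C) + x_B(y_C-y_A) + x_C(y_A-y_B)|/2
= |(-2.4) + 339.72 + (-1031.04)|/2
= 693.72/2 = 346.86

346.86


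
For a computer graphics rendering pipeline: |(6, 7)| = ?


|u| = sqrt(6^2 + 7^2) = sqrt(85) = 9.2195

9.2195


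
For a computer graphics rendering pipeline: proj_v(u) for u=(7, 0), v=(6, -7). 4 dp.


u.v = 42, |v| = sqrt(85) = 9.2195
Scalar projection = u.v / |v| = 42 / sqrt(85) = 4.5555

4.5555


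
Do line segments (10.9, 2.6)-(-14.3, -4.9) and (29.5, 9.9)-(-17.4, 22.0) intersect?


Cross products: d1=567.43, d2=1224.1, d3=-44.46, d4=-701.13
d1*d2 < 0 and d3*d4 < 0? no

No, they don't intersect


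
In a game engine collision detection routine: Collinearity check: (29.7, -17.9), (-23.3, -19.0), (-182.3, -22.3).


Cross product: ((-23.3)-29.7)*((-22.3)-(-17.9)) - ((-19)-(-17.9))*((-182.3)-29.7)
= 0

Yes, collinear


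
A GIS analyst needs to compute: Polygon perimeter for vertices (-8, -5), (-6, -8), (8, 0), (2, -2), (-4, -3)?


Sides: (-8, -5)->(-6, -8): sqrt(13) = 3.605551, (-6, -8)->(8, 0): sqrt(260) = 16.124515, (8, 0)->(2, -2): sqrt(40) = 6.324555, (2, -2)->(-4, -3): sqrt(37) = 6.082763, (-4, -3)->(-8, -5): sqrt(20) = 4.472136
Sum = 36.60952
Perimeter = 36.6095

36.6095


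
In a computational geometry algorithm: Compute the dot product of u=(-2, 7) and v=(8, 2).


u . v = u_x*v_x + u_y*v_y = (-2)*8 + 7*2
= (-16) + 14 = -2

-2


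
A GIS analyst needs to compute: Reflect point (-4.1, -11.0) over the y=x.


Reflection over y=x: (x,y) -> (y,x)
(-4.1, -11) -> (-11, -4.1)

(-11, -4.1)


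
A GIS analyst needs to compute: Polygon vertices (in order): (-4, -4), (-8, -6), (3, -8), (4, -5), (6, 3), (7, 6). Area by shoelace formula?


Shoelace sum: ((-4)*(-6) - (-8)*(-4)) + ((-8)*(-8) - 3*(-6)) + (3*(-5) - 4*(-8)) + (4*3 - 6*(-5)) + (6*6 - 7*3) + (7*(-4) - (-4)*6)
= 144
Area = |144|/2 = 72

72


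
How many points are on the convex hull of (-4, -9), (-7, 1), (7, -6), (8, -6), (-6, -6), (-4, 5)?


Convex hull vertices (CCW): (-7, 1), (-6, -6), (-4, -9), (8, -6), (-4, 5)
Count = 5

5


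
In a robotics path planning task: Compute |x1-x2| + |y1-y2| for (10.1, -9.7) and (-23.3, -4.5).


|10.1-(-23.3)| + |(-9.7)-(-4.5)| = 33.4 + 5.2 = 38.6

38.6


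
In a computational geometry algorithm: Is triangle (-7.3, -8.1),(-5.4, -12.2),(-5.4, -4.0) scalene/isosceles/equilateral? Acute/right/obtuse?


Side lengths squared: AB^2=20.42, BC^2=67.24, CA^2=20.42
Sorted: [20.42, 20.42, 67.24]
By sides: Isosceles, By angles: Obtuse

Isosceles, Obtuse


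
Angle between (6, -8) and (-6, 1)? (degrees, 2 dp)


u.v = -44, |u| = sqrt(100) = 10, |v| = sqrt(37) = 6.0828
cos(theta) = u.v/(|u||v|) = -44/sqrt(3700) = -0.723356
theta = acos(-0.723356) = 136.33 degrees

136.33 degrees


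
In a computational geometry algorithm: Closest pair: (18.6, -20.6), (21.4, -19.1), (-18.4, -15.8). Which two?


d(P0,P1) = 3.1765, d(P0,P2) = 37.3101, d(P1,P2) = 39.9366
Closest: P0 and P1

Closest pair: (18.6, -20.6) and (21.4, -19.1), distance = 3.1765


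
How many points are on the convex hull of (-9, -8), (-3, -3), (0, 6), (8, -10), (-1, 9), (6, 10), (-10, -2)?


Convex hull vertices (CCW): (-10, -2), (-9, -8), (8, -10), (6, 10), (-1, 9)
Count = 5

5


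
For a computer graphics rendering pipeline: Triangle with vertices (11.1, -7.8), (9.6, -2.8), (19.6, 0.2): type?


Side lengths squared: AB^2=27.25, BC^2=109, CA^2=136.25
Sorted: [27.25, 109, 136.25]
By sides: Scalene, By angles: Right

Scalene, Right


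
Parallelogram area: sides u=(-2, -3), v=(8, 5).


|u x v| = |(-2)*5 - (-3)*8|
= |(-10) - (-24)| = 14

14


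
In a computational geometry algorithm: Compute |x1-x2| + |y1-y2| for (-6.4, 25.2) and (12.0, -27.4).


|(-6.4)-12| + |25.2-(-27.4)| = 18.4 + 52.6 = 71

71


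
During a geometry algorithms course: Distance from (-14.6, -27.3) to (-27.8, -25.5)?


dx=-13.2, dy=1.8
d^2 = (-13.2)^2 + 1.8^2 = 177.48
d = sqrt(177.48) = 13.3222

13.3222


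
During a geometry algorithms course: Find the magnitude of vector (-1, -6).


|u| = sqrt((-1)^2 + (-6)^2) = sqrt(37) = 6.0828

6.0828


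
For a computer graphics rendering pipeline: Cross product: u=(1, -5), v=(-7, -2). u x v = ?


u x v = u_x*v_y - u_y*v_x = 1*(-2) - (-5)*(-7)
= (-2) - 35 = -37

-37


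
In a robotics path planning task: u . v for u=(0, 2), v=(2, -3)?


u . v = u_x*v_x + u_y*v_y = 0*2 + 2*(-3)
= 0 + (-6) = -6

-6


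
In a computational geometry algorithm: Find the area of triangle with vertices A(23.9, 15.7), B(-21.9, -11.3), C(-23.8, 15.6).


Area = |x_A(y_B-y_C) + x_B(y_C-y_A) + x_C(y_A-y_B)|/2
= |(-642.91) + 2.19 + (-642.6)|/2
= 1283.32/2 = 641.66

641.66


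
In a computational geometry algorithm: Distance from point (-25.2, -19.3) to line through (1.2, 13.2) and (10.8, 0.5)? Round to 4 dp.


|cross product| = 647.28
|line direction| = sqrt(253.45) = 15.9201
Distance = 647.28/sqrt(253.45) = 40.658

40.658


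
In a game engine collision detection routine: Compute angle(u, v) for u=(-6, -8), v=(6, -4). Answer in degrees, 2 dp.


u.v = -4, |u| = sqrt(100) = 10, |v| = sqrt(52) = 7.2111
cos(theta) = u.v/(|u||v|) = -4/sqrt(5200) = -0.05547
theta = acos(-0.05547) = 93.18 degrees

93.18 degrees


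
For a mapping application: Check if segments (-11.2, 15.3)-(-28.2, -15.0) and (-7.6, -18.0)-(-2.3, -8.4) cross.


Cross products: d1=211.05, d2=213.66, d3=675.18, d4=672.57
d1*d2 < 0 and d3*d4 < 0? no

No, they don't intersect


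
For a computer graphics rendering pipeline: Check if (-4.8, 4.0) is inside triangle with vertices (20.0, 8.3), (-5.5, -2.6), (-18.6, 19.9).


Cross products: AB x AP = -160.67, BC x BP = -102.21, CA x CP = -453.66
All same sign? yes

Yes, inside


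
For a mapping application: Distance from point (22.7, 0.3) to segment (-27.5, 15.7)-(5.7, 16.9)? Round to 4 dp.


Project P onto AB: t = 1 (clamped to [0,1])
Closest point on segment: (5.7, 16.9)
Distance: 23.7605

23.7605


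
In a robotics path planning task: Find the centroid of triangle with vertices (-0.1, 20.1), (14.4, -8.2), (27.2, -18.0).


Centroid = ((x_A+x_B+x_C)/3, (y_A+y_B+y_C)/3)
= (((-0.1)+14.4+27.2)/3, (20.1+(-8.2)+(-18))/3)
= (13.8333, -2.0333)

(13.8333, -2.0333)


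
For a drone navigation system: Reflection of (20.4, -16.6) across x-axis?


Reflection over x-axis: (x,y) -> (x,-y)
(20.4, -16.6) -> (20.4, 16.6)

(20.4, 16.6)


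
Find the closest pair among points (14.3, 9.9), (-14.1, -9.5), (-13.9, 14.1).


d(P0,P1) = 34.3936, d(P0,P2) = 28.5111, d(P1,P2) = 23.6008
Closest: P1 and P2

Closest pair: (-14.1, -9.5) and (-13.9, 14.1), distance = 23.6008


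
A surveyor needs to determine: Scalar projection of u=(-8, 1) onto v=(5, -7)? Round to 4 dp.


u.v = -47, |v| = sqrt(74) = 8.6023
Scalar projection = u.v / |v| = -47 / sqrt(74) = -5.4636

-5.4636


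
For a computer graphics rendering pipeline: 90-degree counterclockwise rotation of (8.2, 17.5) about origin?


90° CCW: (x,y) -> (-y, x)
(8.2,17.5) -> (-17.5, 8.2)

(-17.5, 8.2)


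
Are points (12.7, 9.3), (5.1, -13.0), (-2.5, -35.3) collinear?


Cross product: (5.1-12.7)*((-35.3)-9.3) - ((-13)-9.3)*((-2.5)-12.7)
= 0

Yes, collinear


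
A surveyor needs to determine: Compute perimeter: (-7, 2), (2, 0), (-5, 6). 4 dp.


Sides: (-7, 2)->(2, 0): sqrt(85) = 9.219544, (2, 0)->(-5, 6): sqrt(85) = 9.219544, (-5, 6)->(-7, 2): sqrt(20) = 4.472136
Sum = 22.911224
Perimeter = 22.9112

22.9112


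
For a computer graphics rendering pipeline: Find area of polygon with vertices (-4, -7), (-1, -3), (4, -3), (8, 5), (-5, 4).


Shoelace sum: ((-4)*(-3) - (-1)*(-7)) + ((-1)*(-3) - 4*(-3)) + (4*5 - 8*(-3)) + (8*4 - (-5)*5) + ((-5)*(-7) - (-4)*4)
= 172
Area = |172|/2 = 86

86


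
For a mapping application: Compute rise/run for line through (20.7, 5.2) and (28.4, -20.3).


slope = (y2-y1)/(x2-x1) = ((-20.3)-5.2)/(28.4-20.7) = (-25.5)/7.7 = -3.3117

-3.3117


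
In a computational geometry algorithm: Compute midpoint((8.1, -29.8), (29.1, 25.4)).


M = ((8.1+29.1)/2, ((-29.8)+25.4)/2)
= (18.6, -2.2)

(18.6, -2.2)


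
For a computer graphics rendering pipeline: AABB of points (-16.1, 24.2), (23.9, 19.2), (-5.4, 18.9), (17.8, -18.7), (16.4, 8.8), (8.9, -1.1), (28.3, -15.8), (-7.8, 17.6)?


x range: [-16.1, 28.3]
y range: [-18.7, 24.2]
Bounding box: (-16.1,-18.7) to (28.3,24.2)

(-16.1,-18.7) to (28.3,24.2)


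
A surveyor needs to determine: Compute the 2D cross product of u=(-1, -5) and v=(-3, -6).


u x v = u_x*v_y - u_y*v_x = (-1)*(-6) - (-5)*(-3)
= 6 - 15 = -9

-9


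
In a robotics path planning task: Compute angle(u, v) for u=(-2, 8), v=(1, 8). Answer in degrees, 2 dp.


u.v = 62, |u| = sqrt(68) = 8.2462, |v| = sqrt(65) = 8.0623
cos(theta) = u.v/(|u||v|) = 62/sqrt(4420) = 0.932568
theta = acos(0.932568) = 21.16 degrees

21.16 degrees


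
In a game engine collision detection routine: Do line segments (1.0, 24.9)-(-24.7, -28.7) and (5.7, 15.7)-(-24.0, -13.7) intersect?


Cross products: d1=-411.42, d2=424.92, d3=488.36, d4=-347.98
d1*d2 < 0 and d3*d4 < 0? yes

Yes, they intersect


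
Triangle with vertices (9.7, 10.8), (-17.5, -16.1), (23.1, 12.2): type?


Side lengths squared: AB^2=1463.45, BC^2=2449.25, CA^2=181.52
Sorted: [181.52, 1463.45, 2449.25]
By sides: Scalene, By angles: Obtuse

Scalene, Obtuse


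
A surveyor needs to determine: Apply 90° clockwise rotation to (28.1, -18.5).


90° CW: (x,y) -> (y, -x)
(28.1,-18.5) -> (-18.5, -28.1)

(-18.5, -28.1)


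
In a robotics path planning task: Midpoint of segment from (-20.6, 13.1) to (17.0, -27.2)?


M = (((-20.6)+17)/2, (13.1+(-27.2))/2)
= (-1.8, -7.05)

(-1.8, -7.05)


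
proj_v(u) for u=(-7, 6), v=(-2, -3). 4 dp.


u.v = -4, |v| = sqrt(13) = 3.6056
Scalar projection = u.v / |v| = -4 / sqrt(13) = -1.1094

-1.1094


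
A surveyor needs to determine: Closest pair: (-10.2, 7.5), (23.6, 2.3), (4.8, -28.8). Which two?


d(P0,P1) = 34.1977, d(P0,P2) = 39.2771, d(P1,P2) = 36.3407
Closest: P0 and P1

Closest pair: (-10.2, 7.5) and (23.6, 2.3), distance = 34.1977


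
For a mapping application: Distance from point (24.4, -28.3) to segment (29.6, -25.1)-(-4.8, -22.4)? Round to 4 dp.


Project P onto AB: t = 0.143 (clamped to [0,1])
Closest point on segment: (24.6815, -24.714)
Distance: 3.5971

3.5971


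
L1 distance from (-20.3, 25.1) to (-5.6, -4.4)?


|(-20.3)-(-5.6)| + |25.1-(-4.4)| = 14.7 + 29.5 = 44.2

44.2


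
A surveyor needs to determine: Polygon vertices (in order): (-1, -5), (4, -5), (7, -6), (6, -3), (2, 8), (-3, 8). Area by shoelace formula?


Shoelace sum: ((-1)*(-5) - 4*(-5)) + (4*(-6) - 7*(-5)) + (7*(-3) - 6*(-6)) + (6*8 - 2*(-3)) + (2*8 - (-3)*8) + ((-3)*(-5) - (-1)*8)
= 168
Area = |168|/2 = 84

84


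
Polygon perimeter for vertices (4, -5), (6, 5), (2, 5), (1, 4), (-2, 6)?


Sides: (4, -5)->(6, 5): sqrt(104) = 10.198039, (6, 5)->(2, 5): sqrt(16) = 4, (2, 5)->(1, 4): sqrt(2) = 1.414214, (1, 4)->(-2, 6): sqrt(13) = 3.605551, (-2, 6)->(4, -5): sqrt(157) = 12.529964
Sum = 31.747768
Perimeter = 31.7478

31.7478


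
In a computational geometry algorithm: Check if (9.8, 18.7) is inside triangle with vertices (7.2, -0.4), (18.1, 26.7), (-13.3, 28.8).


Cross products: AB x AP = 137.73, BC x BP = 268.63, CA x CP = 467.47
All same sign? yes

Yes, inside


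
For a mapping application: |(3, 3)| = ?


|u| = sqrt(3^2 + 3^2) = sqrt(18) = 4.2426

4.2426


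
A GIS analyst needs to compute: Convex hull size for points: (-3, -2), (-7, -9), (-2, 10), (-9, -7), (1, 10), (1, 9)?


Convex hull vertices (CCW): (-9, -7), (-7, -9), (-3, -2), (1, 9), (1, 10), (-2, 10)
Count = 6

6


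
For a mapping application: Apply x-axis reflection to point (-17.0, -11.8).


Reflection over x-axis: (x,y) -> (x,-y)
(-17, -11.8) -> (-17, 11.8)

(-17, 11.8)


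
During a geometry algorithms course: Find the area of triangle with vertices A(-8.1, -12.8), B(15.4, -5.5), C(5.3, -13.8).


Area = |x_A(y_B-y_C) + x_B(y_C-y_A) + x_C(y_A-y_B)|/2
= |(-67.23) + (-15.4) + (-38.69)|/2
= 121.32/2 = 60.66

60.66


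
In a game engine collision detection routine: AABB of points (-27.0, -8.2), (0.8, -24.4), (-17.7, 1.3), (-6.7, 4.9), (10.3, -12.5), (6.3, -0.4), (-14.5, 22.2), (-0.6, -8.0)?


x range: [-27, 10.3]
y range: [-24.4, 22.2]
Bounding box: (-27,-24.4) to (10.3,22.2)

(-27,-24.4) to (10.3,22.2)


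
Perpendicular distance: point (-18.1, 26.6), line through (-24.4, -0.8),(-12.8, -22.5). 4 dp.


|cross product| = 454.55
|line direction| = sqrt(605.45) = 24.6059
Distance = 454.55/sqrt(605.45) = 18.4732

18.4732


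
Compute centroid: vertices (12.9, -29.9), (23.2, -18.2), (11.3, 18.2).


Centroid = ((x_A+x_B+x_C)/3, (y_A+y_B+y_C)/3)
= ((12.9+23.2+11.3)/3, ((-29.9)+(-18.2)+18.2)/3)
= (15.8, -9.9667)

(15.8, -9.9667)


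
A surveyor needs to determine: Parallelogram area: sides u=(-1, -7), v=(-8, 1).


|u x v| = |(-1)*1 - (-7)*(-8)|
= |(-1) - 56| = 57

57


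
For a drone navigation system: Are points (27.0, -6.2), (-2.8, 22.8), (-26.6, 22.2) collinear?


Cross product: ((-2.8)-27)*(22.2-(-6.2)) - (22.8-(-6.2))*((-26.6)-27)
= 708.08

No, not collinear


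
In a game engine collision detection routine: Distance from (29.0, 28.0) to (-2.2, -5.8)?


dx=-31.2, dy=-33.8
d^2 = (-31.2)^2 + (-33.8)^2 = 2115.88
d = sqrt(2115.88) = 45.9987

45.9987


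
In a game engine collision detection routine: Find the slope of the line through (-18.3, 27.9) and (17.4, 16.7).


slope = (y2-y1)/(x2-x1) = (16.7-27.9)/(17.4-(-18.3)) = (-11.2)/35.7 = -0.3137

-0.3137


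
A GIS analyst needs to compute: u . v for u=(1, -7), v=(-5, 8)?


u . v = u_x*v_x + u_y*v_y = 1*(-5) + (-7)*8
= (-5) + (-56) = -61

-61


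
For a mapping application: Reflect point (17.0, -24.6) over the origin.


Reflection over origin: (x,y) -> (-x,-y)
(17, -24.6) -> (-17, 24.6)

(-17, 24.6)


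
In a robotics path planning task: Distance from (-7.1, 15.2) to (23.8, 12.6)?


dx=30.9, dy=-2.6
d^2 = 30.9^2 + (-2.6)^2 = 961.57
d = sqrt(961.57) = 31.0092

31.0092


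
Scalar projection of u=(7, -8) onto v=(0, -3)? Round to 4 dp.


u.v = 24, |v| = sqrt(9) = 3
Scalar projection = u.v / |v| = 24 / sqrt(9) = 8

8


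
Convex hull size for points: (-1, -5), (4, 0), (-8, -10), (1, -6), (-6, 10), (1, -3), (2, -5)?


Convex hull vertices (CCW): (-8, -10), (1, -6), (2, -5), (4, 0), (-6, 10)
Count = 5

5


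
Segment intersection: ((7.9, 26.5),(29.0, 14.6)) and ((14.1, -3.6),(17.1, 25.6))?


Cross products: d1=271.34, d2=-380.48, d3=-561.33, d4=90.49
d1*d2 < 0 and d3*d4 < 0? yes

Yes, they intersect


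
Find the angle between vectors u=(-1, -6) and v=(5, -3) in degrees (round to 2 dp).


u.v = 13, |u| = sqrt(37) = 6.0828, |v| = sqrt(34) = 5.831
cos(theta) = u.v/(|u||v|) = 13/sqrt(1258) = 0.366525
theta = acos(0.366525) = 68.5 degrees

68.5 degrees


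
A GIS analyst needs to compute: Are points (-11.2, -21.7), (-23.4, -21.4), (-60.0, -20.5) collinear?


Cross product: ((-23.4)-(-11.2))*((-20.5)-(-21.7)) - ((-21.4)-(-21.7))*((-60)-(-11.2))
= 0

Yes, collinear


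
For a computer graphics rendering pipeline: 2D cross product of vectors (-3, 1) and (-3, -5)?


u x v = u_x*v_y - u_y*v_x = (-3)*(-5) - 1*(-3)
= 15 - (-3) = 18

18


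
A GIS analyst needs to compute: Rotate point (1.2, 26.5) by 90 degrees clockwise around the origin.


90° CW: (x,y) -> (y, -x)
(1.2,26.5) -> (26.5, -1.2)

(26.5, -1.2)


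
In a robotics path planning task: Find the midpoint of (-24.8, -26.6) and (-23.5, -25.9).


M = (((-24.8)+(-23.5))/2, ((-26.6)+(-25.9))/2)
= (-24.15, -26.25)

(-24.15, -26.25)


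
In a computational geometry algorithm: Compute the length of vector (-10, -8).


|u| = sqrt((-10)^2 + (-8)^2) = sqrt(164) = 12.8062

12.8062


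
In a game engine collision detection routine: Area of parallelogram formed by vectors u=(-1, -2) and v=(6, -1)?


|u x v| = |(-1)*(-1) - (-2)*6|
= |1 - (-12)| = 13

13


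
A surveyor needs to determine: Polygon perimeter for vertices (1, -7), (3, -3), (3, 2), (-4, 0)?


Sides: (1, -7)->(3, -3): sqrt(20) = 4.472136, (3, -3)->(3, 2): sqrt(25) = 5, (3, 2)->(-4, 0): sqrt(53) = 7.28011, (-4, 0)->(1, -7): sqrt(74) = 8.602325
Sum = 25.354571
Perimeter = 25.3546

25.3546


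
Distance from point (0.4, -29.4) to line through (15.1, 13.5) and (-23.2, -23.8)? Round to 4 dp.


|cross product| = 1094.76
|line direction| = sqrt(2858.18) = 53.4619
Distance = 1094.76/sqrt(2858.18) = 20.4774

20.4774


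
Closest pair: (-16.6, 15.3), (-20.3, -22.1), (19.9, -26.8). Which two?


d(P0,P1) = 37.5826, d(P0,P2) = 55.7195, d(P1,P2) = 40.4738
Closest: P0 and P1

Closest pair: (-16.6, 15.3) and (-20.3, -22.1), distance = 37.5826


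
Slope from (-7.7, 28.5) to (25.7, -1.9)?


slope = (y2-y1)/(x2-x1) = ((-1.9)-28.5)/(25.7-(-7.7)) = (-30.4)/33.4 = -0.9102

-0.9102


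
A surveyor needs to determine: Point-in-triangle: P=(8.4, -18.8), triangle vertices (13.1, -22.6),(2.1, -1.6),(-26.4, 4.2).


Cross products: AB x AP = 56.9, BC x BP = 453.66, CA x CP = 24.14
All same sign? yes

Yes, inside


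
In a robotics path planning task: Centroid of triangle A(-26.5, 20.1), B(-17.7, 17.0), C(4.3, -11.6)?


Centroid = ((x_A+x_B+x_C)/3, (y_A+y_B+y_C)/3)
= (((-26.5)+(-17.7)+4.3)/3, (20.1+17+(-11.6))/3)
= (-13.3, 8.5)

(-13.3, 8.5)


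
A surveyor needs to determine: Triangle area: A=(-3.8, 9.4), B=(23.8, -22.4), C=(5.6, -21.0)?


Area = |x_A(y_B-y_C) + x_B(y_C-y_A) + x_C(y_A-y_B)|/2
= |5.32 + (-723.52) + 178.08|/2
= 540.12/2 = 270.06

270.06


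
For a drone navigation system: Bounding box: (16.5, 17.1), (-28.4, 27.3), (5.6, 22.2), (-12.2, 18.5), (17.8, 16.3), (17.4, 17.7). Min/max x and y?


x range: [-28.4, 17.8]
y range: [16.3, 27.3]
Bounding box: (-28.4,16.3) to (17.8,27.3)

(-28.4,16.3) to (17.8,27.3)


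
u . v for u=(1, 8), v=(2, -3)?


u . v = u_x*v_x + u_y*v_y = 1*2 + 8*(-3)
= 2 + (-24) = -22

-22


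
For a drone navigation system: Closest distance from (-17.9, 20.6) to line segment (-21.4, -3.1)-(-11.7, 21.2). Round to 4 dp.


Project P onto AB: t = 0.8909 (clamped to [0,1])
Closest point on segment: (-12.7587, 18.5477)
Distance: 5.5357

5.5357


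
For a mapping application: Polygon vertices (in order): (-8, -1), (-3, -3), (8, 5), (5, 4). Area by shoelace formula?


Shoelace sum: ((-8)*(-3) - (-3)*(-1)) + ((-3)*5 - 8*(-3)) + (8*4 - 5*5) + (5*(-1) - (-8)*4)
= 64
Area = |64|/2 = 32

32


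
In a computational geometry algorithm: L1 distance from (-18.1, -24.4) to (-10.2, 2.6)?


|(-18.1)-(-10.2)| + |(-24.4)-2.6| = 7.9 + 27 = 34.9

34.9


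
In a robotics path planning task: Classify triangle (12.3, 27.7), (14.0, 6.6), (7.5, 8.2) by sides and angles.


Side lengths squared: AB^2=448.1, BC^2=44.81, CA^2=403.29
Sorted: [44.81, 403.29, 448.1]
By sides: Scalene, By angles: Right

Scalene, Right


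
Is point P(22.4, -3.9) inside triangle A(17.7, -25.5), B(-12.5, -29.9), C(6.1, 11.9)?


Cross products: AB x AP = -631.64, BC x BP = -975.22, CA x CP = 426.34
All same sign? no

No, outside


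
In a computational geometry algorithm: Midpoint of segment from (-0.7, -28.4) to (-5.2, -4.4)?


M = (((-0.7)+(-5.2))/2, ((-28.4)+(-4.4))/2)
= (-2.95, -16.4)

(-2.95, -16.4)


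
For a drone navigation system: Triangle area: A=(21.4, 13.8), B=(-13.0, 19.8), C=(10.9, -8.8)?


Area = |x_A(y_B-y_C) + x_B(y_C-y_A) + x_C(y_A-y_B)|/2
= |612.04 + 293.8 + (-65.4)|/2
= 840.44/2 = 420.22

420.22


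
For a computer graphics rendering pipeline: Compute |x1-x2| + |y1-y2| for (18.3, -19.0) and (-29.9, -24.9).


|18.3-(-29.9)| + |(-19)-(-24.9)| = 48.2 + 5.9 = 54.1

54.1


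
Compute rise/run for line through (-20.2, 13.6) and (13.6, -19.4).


slope = (y2-y1)/(x2-x1) = ((-19.4)-13.6)/(13.6-(-20.2)) = (-33)/33.8 = -0.9763

-0.9763


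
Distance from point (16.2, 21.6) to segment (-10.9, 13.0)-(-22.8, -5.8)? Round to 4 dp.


Project P onto AB: t = 0 (clamped to [0,1])
Closest point on segment: (-10.9, 13)
Distance: 28.4318

28.4318


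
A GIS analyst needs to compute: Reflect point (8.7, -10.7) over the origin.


Reflection over origin: (x,y) -> (-x,-y)
(8.7, -10.7) -> (-8.7, 10.7)

(-8.7, 10.7)


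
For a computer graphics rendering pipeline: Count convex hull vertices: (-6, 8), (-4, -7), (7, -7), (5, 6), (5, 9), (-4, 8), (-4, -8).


Convex hull vertices (CCW): (-6, 8), (-4, -8), (7, -7), (5, 9)
Count = 4

4


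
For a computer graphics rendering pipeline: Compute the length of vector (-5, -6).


|u| = sqrt((-5)^2 + (-6)^2) = sqrt(61) = 7.8102

7.8102


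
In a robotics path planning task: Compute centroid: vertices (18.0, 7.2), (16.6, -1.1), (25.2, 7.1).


Centroid = ((x_A+x_B+x_C)/3, (y_A+y_B+y_C)/3)
= ((18+16.6+25.2)/3, (7.2+(-1.1)+7.1)/3)
= (19.9333, 4.4)

(19.9333, 4.4)


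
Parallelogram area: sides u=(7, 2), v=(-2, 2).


|u x v| = |7*2 - 2*(-2)|
= |14 - (-4)| = 18

18


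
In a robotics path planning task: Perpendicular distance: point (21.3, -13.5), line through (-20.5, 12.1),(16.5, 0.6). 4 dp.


|cross product| = 466.5
|line direction| = sqrt(1501.25) = 38.746
Distance = 466.5/sqrt(1501.25) = 12.04

12.04


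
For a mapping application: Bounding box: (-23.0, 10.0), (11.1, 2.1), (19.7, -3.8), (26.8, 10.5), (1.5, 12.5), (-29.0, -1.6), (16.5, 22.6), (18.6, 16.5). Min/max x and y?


x range: [-29, 26.8]
y range: [-3.8, 22.6]
Bounding box: (-29,-3.8) to (26.8,22.6)

(-29,-3.8) to (26.8,22.6)


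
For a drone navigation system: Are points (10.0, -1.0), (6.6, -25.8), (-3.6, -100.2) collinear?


Cross product: (6.6-10)*((-100.2)-(-1)) - ((-25.8)-(-1))*((-3.6)-10)
= 0

Yes, collinear


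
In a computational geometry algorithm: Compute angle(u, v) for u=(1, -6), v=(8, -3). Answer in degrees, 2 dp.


u.v = 26, |u| = sqrt(37) = 6.0828, |v| = sqrt(73) = 8.544
cos(theta) = u.v/(|u||v|) = 26/sqrt(2701) = 0.500278
theta = acos(0.500278) = 59.98 degrees

59.98 degrees


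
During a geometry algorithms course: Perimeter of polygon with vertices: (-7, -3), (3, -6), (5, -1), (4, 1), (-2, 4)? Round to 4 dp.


Sides: (-7, -3)->(3, -6): sqrt(109) = 10.440307, (3, -6)->(5, -1): sqrt(29) = 5.385165, (5, -1)->(4, 1): sqrt(5) = 2.236068, (4, 1)->(-2, 4): sqrt(45) = 6.708204, (-2, 4)->(-7, -3): sqrt(74) = 8.602325
Sum = 33.372069
Perimeter = 33.3721

33.3721


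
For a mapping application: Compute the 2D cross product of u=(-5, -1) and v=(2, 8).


u x v = u_x*v_y - u_y*v_x = (-5)*8 - (-1)*2
= (-40) - (-2) = -38

-38


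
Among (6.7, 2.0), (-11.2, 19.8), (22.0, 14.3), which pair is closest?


d(P0,P1) = 25.2438, d(P0,P2) = 19.6311, d(P1,P2) = 33.6525
Closest: P0 and P2

Closest pair: (6.7, 2.0) and (22.0, 14.3), distance = 19.6311


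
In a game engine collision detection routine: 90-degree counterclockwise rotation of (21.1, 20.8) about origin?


90° CCW: (x,y) -> (-y, x)
(21.1,20.8) -> (-20.8, 21.1)

(-20.8, 21.1)


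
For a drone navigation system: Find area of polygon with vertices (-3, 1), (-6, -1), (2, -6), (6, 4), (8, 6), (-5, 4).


Shoelace sum: ((-3)*(-1) - (-6)*1) + ((-6)*(-6) - 2*(-1)) + (2*4 - 6*(-6)) + (6*6 - 8*4) + (8*4 - (-5)*6) + ((-5)*1 - (-3)*4)
= 164
Area = |164|/2 = 82

82


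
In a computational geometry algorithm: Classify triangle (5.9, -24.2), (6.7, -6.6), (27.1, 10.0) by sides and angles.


Side lengths squared: AB^2=310.4, BC^2=691.72, CA^2=1619.08
Sorted: [310.4, 691.72, 1619.08]
By sides: Scalene, By angles: Obtuse

Scalene, Obtuse


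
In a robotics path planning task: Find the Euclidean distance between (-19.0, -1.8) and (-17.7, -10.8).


dx=1.3, dy=-9
d^2 = 1.3^2 + (-9)^2 = 82.69
d = sqrt(82.69) = 9.0934

9.0934


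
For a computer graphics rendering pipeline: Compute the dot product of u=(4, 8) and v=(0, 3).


u . v = u_x*v_x + u_y*v_y = 4*0 + 8*3
= 0 + 24 = 24

24


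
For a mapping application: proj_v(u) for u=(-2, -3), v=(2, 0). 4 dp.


u.v = -4, |v| = sqrt(4) = 2
Scalar projection = u.v / |v| = -4 / sqrt(4) = -2

-2


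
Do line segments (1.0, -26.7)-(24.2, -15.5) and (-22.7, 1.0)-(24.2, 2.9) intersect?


Cross products: d1=-1344.16, d2=-862.96, d3=908.08, d4=426.88
d1*d2 < 0 and d3*d4 < 0? no

No, they don't intersect


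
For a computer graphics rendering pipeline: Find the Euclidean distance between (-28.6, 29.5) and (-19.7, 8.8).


dx=8.9, dy=-20.7
d^2 = 8.9^2 + (-20.7)^2 = 507.7
d = sqrt(507.7) = 22.5322

22.5322


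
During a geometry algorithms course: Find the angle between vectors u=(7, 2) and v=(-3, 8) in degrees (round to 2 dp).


u.v = -5, |u| = sqrt(53) = 7.2801, |v| = sqrt(73) = 8.544
cos(theta) = u.v/(|u||v|) = -5/sqrt(3869) = -0.080384
theta = acos(-0.080384) = 94.61 degrees

94.61 degrees


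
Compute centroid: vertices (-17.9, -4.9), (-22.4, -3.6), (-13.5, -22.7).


Centroid = ((x_A+x_B+x_C)/3, (y_A+y_B+y_C)/3)
= (((-17.9)+(-22.4)+(-13.5))/3, ((-4.9)+(-3.6)+(-22.7))/3)
= (-17.9333, -10.4)

(-17.9333, -10.4)


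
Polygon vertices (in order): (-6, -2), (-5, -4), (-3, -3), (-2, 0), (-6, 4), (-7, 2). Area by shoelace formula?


Shoelace sum: ((-6)*(-4) - (-5)*(-2)) + ((-5)*(-3) - (-3)*(-4)) + ((-3)*0 - (-2)*(-3)) + ((-2)*4 - (-6)*0) + ((-6)*2 - (-7)*4) + ((-7)*(-2) - (-6)*2)
= 45
Area = |45|/2 = 22.5

22.5


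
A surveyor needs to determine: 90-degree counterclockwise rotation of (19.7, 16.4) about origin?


90° CCW: (x,y) -> (-y, x)
(19.7,16.4) -> (-16.4, 19.7)

(-16.4, 19.7)


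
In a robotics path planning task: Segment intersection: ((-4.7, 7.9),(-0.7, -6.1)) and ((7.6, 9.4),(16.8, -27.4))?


Cross products: d1=-466.44, d2=-448.04, d3=178.2, d4=159.8
d1*d2 < 0 and d3*d4 < 0? no

No, they don't intersect


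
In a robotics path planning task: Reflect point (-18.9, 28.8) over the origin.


Reflection over origin: (x,y) -> (-x,-y)
(-18.9, 28.8) -> (18.9, -28.8)

(18.9, -28.8)


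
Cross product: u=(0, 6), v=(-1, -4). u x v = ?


u x v = u_x*v_y - u_y*v_x = 0*(-4) - 6*(-1)
= 0 - (-6) = 6

6


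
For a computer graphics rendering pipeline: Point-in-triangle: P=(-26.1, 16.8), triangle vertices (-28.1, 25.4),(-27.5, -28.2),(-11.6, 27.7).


Cross products: AB x AP = 102.04, BC x BP = 637.24, CA x CP = 146.5
All same sign? yes

Yes, inside


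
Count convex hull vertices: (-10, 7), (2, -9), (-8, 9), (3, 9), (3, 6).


Convex hull vertices (CCW): (-10, 7), (2, -9), (3, 6), (3, 9), (-8, 9)
Count = 5

5


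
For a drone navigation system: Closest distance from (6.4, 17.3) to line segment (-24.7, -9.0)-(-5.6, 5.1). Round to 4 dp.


Project P onto AB: t = 1 (clamped to [0,1])
Closest point on segment: (-5.6, 5.1)
Distance: 17.1126

17.1126


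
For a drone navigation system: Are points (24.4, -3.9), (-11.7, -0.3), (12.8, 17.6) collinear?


Cross product: ((-11.7)-24.4)*(17.6-(-3.9)) - ((-0.3)-(-3.9))*(12.8-24.4)
= -734.39

No, not collinear


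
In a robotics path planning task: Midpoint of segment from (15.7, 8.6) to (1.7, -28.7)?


M = ((15.7+1.7)/2, (8.6+(-28.7))/2)
= (8.7, -10.05)

(8.7, -10.05)


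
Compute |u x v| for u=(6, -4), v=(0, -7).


|u x v| = |6*(-7) - (-4)*0|
= |(-42) - 0| = 42

42


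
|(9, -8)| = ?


|u| = sqrt(9^2 + (-8)^2) = sqrt(145) = 12.0416

12.0416


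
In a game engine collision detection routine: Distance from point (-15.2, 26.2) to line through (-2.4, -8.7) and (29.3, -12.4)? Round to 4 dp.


|cross product| = 1058.97
|line direction| = sqrt(1018.58) = 31.9152
Distance = 1058.97/sqrt(1018.58) = 33.1807

33.1807


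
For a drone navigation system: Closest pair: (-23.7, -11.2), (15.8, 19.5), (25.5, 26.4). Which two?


d(P0,P1) = 50.0274, d(P0,P2) = 61.9225, d(P1,P2) = 11.9038
Closest: P1 and P2

Closest pair: (15.8, 19.5) and (25.5, 26.4), distance = 11.9038


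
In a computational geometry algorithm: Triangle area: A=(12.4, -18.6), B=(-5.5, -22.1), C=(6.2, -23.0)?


Area = |x_A(y_B-y_C) + x_B(y_C-y_A) + x_C(y_A-y_B)|/2
= |11.16 + 24.2 + 21.7|/2
= 57.06/2 = 28.53

28.53


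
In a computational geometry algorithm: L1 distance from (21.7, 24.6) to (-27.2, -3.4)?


|21.7-(-27.2)| + |24.6-(-3.4)| = 48.9 + 28 = 76.9

76.9


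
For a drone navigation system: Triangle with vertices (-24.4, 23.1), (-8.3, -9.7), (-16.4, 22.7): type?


Side lengths squared: AB^2=1335.05, BC^2=1115.37, CA^2=64.16
Sorted: [64.16, 1115.37, 1335.05]
By sides: Scalene, By angles: Obtuse

Scalene, Obtuse


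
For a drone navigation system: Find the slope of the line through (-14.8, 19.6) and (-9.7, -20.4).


slope = (y2-y1)/(x2-x1) = ((-20.4)-19.6)/((-9.7)-(-14.8)) = (-40)/5.1 = -7.8431

-7.8431


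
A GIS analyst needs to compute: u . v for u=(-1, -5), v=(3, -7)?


u . v = u_x*v_x + u_y*v_y = (-1)*3 + (-5)*(-7)
= (-3) + 35 = 32

32


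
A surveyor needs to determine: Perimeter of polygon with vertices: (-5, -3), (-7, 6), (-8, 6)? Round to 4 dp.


Sides: (-5, -3)->(-7, 6): sqrt(85) = 9.219544, (-7, 6)->(-8, 6): sqrt(1) = 1, (-8, 6)->(-5, -3): sqrt(90) = 9.486833
Sum = 19.706377
Perimeter = 19.7064

19.7064


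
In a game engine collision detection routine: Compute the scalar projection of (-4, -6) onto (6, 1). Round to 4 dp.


u.v = -30, |v| = sqrt(37) = 6.0828
Scalar projection = u.v / |v| = -30 / sqrt(37) = -4.932

-4.932


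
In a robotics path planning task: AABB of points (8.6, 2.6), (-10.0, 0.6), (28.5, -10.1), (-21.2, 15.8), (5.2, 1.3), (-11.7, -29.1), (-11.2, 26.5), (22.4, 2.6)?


x range: [-21.2, 28.5]
y range: [-29.1, 26.5]
Bounding box: (-21.2,-29.1) to (28.5,26.5)

(-21.2,-29.1) to (28.5,26.5)


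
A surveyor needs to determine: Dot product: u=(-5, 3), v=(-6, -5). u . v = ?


u . v = u_x*v_x + u_y*v_y = (-5)*(-6) + 3*(-5)
= 30 + (-15) = 15

15


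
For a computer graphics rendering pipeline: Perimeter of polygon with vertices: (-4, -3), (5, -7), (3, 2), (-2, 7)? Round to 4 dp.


Sides: (-4, -3)->(5, -7): sqrt(97) = 9.848858, (5, -7)->(3, 2): sqrt(85) = 9.219544, (3, 2)->(-2, 7): sqrt(50) = 7.071068, (-2, 7)->(-4, -3): sqrt(104) = 10.198039
Sum = 36.337509
Perimeter = 36.3375

36.3375


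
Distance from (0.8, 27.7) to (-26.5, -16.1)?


dx=-27.3, dy=-43.8
d^2 = (-27.3)^2 + (-43.8)^2 = 2663.73
d = sqrt(2663.73) = 51.6113

51.6113


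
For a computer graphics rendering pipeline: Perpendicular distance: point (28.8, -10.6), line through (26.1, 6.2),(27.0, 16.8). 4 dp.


|cross product| = 43.74
|line direction| = sqrt(113.17) = 10.6381
Distance = 43.74/sqrt(113.17) = 4.1116

4.1116


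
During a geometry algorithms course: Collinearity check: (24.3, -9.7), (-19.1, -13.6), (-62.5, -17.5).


Cross product: ((-19.1)-24.3)*((-17.5)-(-9.7)) - ((-13.6)-(-9.7))*((-62.5)-24.3)
= 0

Yes, collinear


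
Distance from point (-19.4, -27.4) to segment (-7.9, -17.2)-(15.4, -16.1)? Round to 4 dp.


Project P onto AB: t = 0 (clamped to [0,1])
Closest point on segment: (-7.9, -17.2)
Distance: 15.3717

15.3717
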